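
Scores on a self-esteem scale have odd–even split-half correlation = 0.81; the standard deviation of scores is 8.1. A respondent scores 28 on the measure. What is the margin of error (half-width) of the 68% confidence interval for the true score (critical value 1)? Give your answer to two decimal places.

Full-length reliability (Spearman-Brown) = 2(0.81)/(1+0.81) ≃ 0.8950
SEM = 8.1000×√(1 − 0.8950) ≃ 2.6244
1 × SEM ≃ 2.6244

2.62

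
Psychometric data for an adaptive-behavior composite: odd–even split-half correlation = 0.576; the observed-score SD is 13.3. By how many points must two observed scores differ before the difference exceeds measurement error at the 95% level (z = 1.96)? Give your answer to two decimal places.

Spearman-Brown: r = 2(0.576) / (1 + 0.576) = 1.152 / 1.576 ≈ 0.731
SEM = 13.300×√(1 − 0.731) ≈ 6.899
SE_diff = SEM × √2 ≈ 6.899 × 1.414 ≈ 9.756
Minimum reliable difference = 1.96 × SE_diff ≈ 1.96 × 9.756 ≈ 19.122

19.12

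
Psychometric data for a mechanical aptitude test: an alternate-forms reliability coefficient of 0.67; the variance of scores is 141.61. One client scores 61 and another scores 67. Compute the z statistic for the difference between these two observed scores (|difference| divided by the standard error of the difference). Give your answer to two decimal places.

0.62

σ = 141.61^(1/2) = 11.9000
SEM = 11.9000·√(1 − 0.6700) ≈ 6.8360
Standard error of the difference = 6.8360·√2 ≈ 9.6676
z = 6 / 9.6676 ≈ 0.6206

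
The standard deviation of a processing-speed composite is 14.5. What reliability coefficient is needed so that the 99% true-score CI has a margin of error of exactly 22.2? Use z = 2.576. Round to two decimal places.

0.65

SEM needed = half-width / z = 22.2/2.576 ≈ 8.618
Required reliability = 1 − (SEM/SD)² = 1 − 0.353 ≈ 0.647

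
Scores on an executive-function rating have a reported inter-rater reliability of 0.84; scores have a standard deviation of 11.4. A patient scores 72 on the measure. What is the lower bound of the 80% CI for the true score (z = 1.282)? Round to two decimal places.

66.15

SEM = 11.40000 · √(1 − 0.84000) = 11.40000 · √0.16000 ≃ 11.40000 · 0.40000 ≃ 4.56000
Half-width = 1.282·4.56000 ≃ 5.84592
Lower bound: 72 − 5.84592 = 66.15408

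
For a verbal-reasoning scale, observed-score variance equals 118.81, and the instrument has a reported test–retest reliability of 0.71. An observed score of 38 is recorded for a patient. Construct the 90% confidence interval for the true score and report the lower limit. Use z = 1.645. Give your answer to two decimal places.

SD = √118.81 = 10.90000
SEM = 10.90000×√(1 − 0.71000) ≈ 5.86983
Half-width = 1.645×5.86983 ≈ 9.65587
Lower limit = 38 − 9.65587 ≈ 28.34413

28.34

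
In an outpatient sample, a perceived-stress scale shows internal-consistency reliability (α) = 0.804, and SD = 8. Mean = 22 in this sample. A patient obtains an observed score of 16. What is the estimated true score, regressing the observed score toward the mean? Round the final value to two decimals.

T̂ = 0.8040(16) + 0.1960(22) ≈ 17.1760

17.18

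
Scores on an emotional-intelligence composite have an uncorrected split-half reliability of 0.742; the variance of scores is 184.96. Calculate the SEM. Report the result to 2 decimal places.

5.23

σ = 184.96^(1/2) = 13.600
r_full = 2·0.742 / (1 + 0.742) ≈ 0.852
SEM = 13.600 × √(1 − 0.852) = 13.600 × √0.148 ≈ 13.600 × 0.385 ≈ 5.234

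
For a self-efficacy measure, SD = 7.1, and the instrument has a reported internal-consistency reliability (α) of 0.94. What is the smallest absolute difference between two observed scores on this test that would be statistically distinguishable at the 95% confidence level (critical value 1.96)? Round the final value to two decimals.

4.82

SEM = 7.100·√(1 − 0.940) ≈ 1.739
Standard error of the difference = 1.739·√2 ≈ 2.460
Minimum reliable difference = 1.96 · SE_diff ≈ 1.96 · 2.460 ≈ 4.821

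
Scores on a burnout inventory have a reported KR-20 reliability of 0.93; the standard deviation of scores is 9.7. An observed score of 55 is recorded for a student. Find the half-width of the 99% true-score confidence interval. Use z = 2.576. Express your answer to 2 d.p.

SEM = 9.7000 · √(1 − 0.9300) = 9.7000 · √0.0700 ≃ 9.7000 · 0.2646 ≃ 2.5664
Half-width = 2.576·2.5664 ≃ 6.6110

6.61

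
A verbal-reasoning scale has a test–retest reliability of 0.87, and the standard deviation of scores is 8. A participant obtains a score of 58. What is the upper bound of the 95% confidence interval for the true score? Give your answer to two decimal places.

The standard error of measurement is 8.000·√(1 − 0.870) ≃ 8.000·0.361 ≃ 2.884.
1.96 · SEM ≃ 5.654
Upper bound: 58 + 5.654 = 63.654

63.65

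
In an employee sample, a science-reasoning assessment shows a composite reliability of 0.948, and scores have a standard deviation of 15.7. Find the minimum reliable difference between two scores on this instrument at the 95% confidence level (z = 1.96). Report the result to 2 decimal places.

SEM = 15.7000·√(1 − 0.9480) ≈ 3.5802
SE_diff = √2 · SEM ≈ 5.0631
Minimum reliable difference = 1.96 · SE_diff ≈ 1.96 · 5.0631 ≈ 9.9237

9.92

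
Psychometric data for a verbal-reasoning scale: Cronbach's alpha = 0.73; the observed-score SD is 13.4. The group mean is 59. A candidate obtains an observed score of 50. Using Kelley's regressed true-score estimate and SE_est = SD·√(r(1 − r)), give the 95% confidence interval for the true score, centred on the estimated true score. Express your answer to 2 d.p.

Estimated true score = 0.730*50 + (1 − 0.730)*59 ≈ 52.430
SE_est = 13.400·√[r(1 − r)] ≈ 5.949
95% CI: 52.430 ± 11.660 ≈ (40.770, 64.090)

[40.77, 64.09]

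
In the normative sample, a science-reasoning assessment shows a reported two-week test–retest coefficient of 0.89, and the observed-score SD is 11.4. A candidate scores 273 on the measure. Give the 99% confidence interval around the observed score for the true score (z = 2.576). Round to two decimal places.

[263.26, 282.74]

The standard error of measurement is 11.400×√(1 − 0.890) ≈ 11.400×0.332 ≈ 3.781.
Margin = 2.576 × 3.781 ≈ 9.740
Interval: (263.260, 282.740)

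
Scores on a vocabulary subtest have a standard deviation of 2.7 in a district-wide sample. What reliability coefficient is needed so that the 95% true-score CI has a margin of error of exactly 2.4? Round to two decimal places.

Required SEM = 2.4 / 1.96 ≃ 1.224
Required reliability = 1 − (SEM/SD)² = 1 − 0.206 ≃ 0.794

0.79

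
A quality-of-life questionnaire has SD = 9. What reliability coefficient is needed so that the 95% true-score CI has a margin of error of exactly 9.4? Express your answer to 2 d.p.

SEM needed = half-width / z = 9.4/1.96 ≃ 4.7959
r = 1 − (SEM / SD)² = 1 − (4.7959 / 9)² ≃ 1 − 0.2840 ≃ 0.7160

0.72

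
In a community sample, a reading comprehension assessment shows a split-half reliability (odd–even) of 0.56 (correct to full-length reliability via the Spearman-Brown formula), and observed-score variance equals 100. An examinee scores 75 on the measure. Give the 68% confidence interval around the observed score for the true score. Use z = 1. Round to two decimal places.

[69.69, 80.31]

SD = √100 ≈ 10.0000
Spearman-Brown: r = 2(0.56) / (1 + 0.56) = 1.1200 / 1.5600 ≈ 0.7179
SEM = 10.0000 × √(1 − 0.7179) = 10.0000 × √0.2821 ≈ 10.0000 × 0.5311 ≈ 5.3109
1 × SEM ≈ 5.3109
68% CI: 75 ± 5.3109 = [69.6891, 80.3109]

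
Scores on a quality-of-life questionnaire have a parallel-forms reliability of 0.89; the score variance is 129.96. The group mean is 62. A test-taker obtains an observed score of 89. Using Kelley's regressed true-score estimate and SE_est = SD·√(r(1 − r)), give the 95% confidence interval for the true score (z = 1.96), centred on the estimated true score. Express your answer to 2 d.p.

σ = 129.96^(1/2) = 11.400
Estimated true score = 0.890·89 + (1 − 0.890)·62 ≈ 86.030
SE_est = SD · √(r(1 − r)) = 11.400 · √0.098 ≈ 11.400 · 0.313 ≈ 3.567
CI = 86.030 ± 1.96 · 3.567 → [79.039, 93.021]

[79.04, 93.02]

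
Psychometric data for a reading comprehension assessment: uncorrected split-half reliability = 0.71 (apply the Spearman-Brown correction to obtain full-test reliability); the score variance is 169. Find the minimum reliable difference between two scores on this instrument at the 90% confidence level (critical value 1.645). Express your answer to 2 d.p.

SD = √169 ≃ 13.000
Full-length reliability (Spearman-Brown) = 2(0.71)/(1+0.71) ≃ 0.830
SEM = 13.000 * √(1 − 0.830) = 13.000 * √0.170 ≃ 13.000 * 0.412 ≃ 5.354
SE_diff = √2 * SEM ≃ 7.571
Minimum reliable difference = 1.645 * SE_diff ≃ 1.645 * 7.571 ≃ 12.454

12.45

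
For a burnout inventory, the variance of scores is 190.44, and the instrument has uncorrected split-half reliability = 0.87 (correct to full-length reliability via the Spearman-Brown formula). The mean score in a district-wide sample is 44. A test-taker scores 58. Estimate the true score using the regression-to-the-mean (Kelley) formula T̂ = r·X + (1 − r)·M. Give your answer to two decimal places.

57.03

Spearman-Brown: r = 2(0.87) / (1 + 0.87) = 1.740 / 1.870 ≈ 0.930
Estimated true score = 0.930×58 + (1 − 0.930)×44 ≈ 57.027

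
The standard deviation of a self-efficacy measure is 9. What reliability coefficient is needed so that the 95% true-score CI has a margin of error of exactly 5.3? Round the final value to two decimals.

0.91

Required SEM = 5.3 / 1.96 ≃ 2.7041
r = 1 − (SEM / SD)² = 1 − (2.7041 / 9)² ≃ 1 − 0.0903 ≃ 0.9097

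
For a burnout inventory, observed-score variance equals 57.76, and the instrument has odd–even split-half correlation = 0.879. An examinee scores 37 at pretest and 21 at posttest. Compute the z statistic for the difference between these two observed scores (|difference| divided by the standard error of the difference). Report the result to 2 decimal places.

5.87

SD = √57.76 ≈ 7.60000
Spearman-Brown: r = 2(0.879) / (1 + 0.879) = 1.75800 / 1.87900 ≈ 0.93560
The standard error of measurement is 7.60000*√(1 − 0.93560) ≈ 7.60000*0.25376 ≈ 1.92860.
Standard error of the difference = 1.92860·√2 ≈ 2.72746
z = |37 − 21| / 2.72746 = 16 / 2.72746 ≈ 5.86627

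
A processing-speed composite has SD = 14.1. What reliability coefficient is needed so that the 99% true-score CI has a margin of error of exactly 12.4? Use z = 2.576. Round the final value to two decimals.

0.88

SEM needed = half-width / z = 12.4/2.576 ≈ 4.8137
Required reliability = 1 − (SEM/SD)² = 1 − 0.1166 ≈ 0.8834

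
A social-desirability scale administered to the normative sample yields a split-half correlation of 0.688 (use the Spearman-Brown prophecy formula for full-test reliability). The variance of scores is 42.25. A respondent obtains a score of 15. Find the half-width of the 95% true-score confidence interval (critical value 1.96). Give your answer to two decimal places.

5.48

SD = √42.25 ≃ 6.500
Spearman-Brown: r = 2(0.688) / (1 + 0.688) = 1.376 / 1.688 ≃ 0.815
SEM = 6.500*√(1 − 0.815) ≃ 2.795
Margin = 1.96 * 2.795 ≃ 5.477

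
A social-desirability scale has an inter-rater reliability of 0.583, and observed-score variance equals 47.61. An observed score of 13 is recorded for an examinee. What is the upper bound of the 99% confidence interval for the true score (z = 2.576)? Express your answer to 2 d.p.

SD = √47.61 ≈ 6.9000
SEM = 6.9000 * √(1 − 0.5830) = 6.9000 * √0.4170 ≈ 6.9000 * 0.6458 ≈ 4.4557
2.576 * SEM ≈ 11.4779
Upper limit = 13 + 11.4779 ≈ 24.4779

24.48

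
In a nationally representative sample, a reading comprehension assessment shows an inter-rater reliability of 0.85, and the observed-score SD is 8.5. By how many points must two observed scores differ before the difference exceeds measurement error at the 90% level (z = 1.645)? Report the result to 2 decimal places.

7.66

SEM = 8.500 * √(1 − 0.850) = 8.500 * √0.150 ≃ 8.500 * 0.387 ≃ 3.292
Standard error of the difference = 3.292·√2 ≃ 4.656
Smallest detectable difference = 1.645*4.656 ≃ 7.659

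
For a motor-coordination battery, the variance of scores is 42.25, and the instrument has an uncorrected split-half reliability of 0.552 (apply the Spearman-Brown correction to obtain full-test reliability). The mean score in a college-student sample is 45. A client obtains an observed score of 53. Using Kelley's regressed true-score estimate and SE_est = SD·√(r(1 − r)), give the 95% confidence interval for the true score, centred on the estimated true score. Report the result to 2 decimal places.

[44.92, 56.46]

SD = √42.25 = 6.500
Spearman-Brown: r = 2(0.552) / (1 + 0.552) = 1.104 / 1.552 ≈ 0.711
T̂ = 0.711(53) + 0.289(45) ≈ 50.691
SE_est = 6.500×√(0.711×0.289) ≈ 2.945
CI = 50.691 ± 1.96 × 2.945 → [44.918, 56.464]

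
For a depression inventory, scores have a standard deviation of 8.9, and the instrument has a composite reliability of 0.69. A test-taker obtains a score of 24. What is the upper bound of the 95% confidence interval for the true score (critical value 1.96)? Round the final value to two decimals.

33.71

The standard error of measurement is 8.900×√(1 − 0.690) ≃ 8.900×0.557 ≃ 4.955.
1.96 × SEM ≃ 9.712
Upper limit = 24 + 9.712 ≃ 33.712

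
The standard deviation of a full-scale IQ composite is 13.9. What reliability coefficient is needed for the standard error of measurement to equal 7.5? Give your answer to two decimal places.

r = 1 − (SEM / SD)² = 1 − (7.5000 / 13.9)² ≃ 1 − 0.2911 ≃ 0.7089

0.71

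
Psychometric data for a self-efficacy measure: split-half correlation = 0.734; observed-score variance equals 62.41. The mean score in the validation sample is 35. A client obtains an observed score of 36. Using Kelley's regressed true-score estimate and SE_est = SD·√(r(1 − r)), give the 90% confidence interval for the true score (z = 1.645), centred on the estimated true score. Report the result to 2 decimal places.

[31.16, 40.53]

SD = √62.41 = 7.900
Spearman-Brown: r = 2(0.734) / (1 + 0.734) = 1.468 / 1.734 ≈ 0.847
Estimated true score = 0.847×36 + (1 − 0.847)×35 ≈ 35.847
SE_est = SD × √(r(1 − r)) = 7.900 × √0.130 ≈ 7.900 × 0.360 ≈ 2.847
CI = 35.847 ± 1.645 × 2.847 → [31.163, 40.530]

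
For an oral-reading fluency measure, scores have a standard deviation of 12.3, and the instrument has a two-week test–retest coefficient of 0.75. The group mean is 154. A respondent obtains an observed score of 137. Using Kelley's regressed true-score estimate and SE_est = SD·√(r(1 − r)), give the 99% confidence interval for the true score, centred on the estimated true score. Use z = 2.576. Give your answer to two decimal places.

[127.53, 154.97]

Estimated true score = 0.7500×137 + (1 − 0.7500)×154 ≈ 141.2500
SE_est = 12.3000·√[r(1 − r)] ≈ 5.3261
99% CI: 141.2500 ± 13.7199 ≈ (127.5301, 154.9699)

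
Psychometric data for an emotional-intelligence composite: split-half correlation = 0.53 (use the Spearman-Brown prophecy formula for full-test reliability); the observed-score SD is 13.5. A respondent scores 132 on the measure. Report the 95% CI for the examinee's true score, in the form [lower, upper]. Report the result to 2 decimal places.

r_full = 2·0.53 / (1 + 0.53) ≈ 0.6928
The standard error of measurement is 13.5000·√(1 − 0.6928) ≈ 13.5000·0.5542 ≈ 7.4823.
1.96 · SEM ≈ 14.6654
Interval: (117.3346, 146.6654)

[117.33, 146.67]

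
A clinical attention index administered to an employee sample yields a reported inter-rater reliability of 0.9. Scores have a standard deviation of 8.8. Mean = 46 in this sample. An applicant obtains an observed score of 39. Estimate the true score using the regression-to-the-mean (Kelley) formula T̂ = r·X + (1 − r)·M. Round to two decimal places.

39.70

T̂ = 0.900(39) + 0.100(46) ≈ 39.700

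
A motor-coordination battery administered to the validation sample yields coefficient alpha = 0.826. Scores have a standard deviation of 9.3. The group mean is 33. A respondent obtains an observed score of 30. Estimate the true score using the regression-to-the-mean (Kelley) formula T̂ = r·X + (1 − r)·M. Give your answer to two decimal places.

30.52

Estimated true score = 0.826·30 + (1 − 0.826)·33 ≃ 30.522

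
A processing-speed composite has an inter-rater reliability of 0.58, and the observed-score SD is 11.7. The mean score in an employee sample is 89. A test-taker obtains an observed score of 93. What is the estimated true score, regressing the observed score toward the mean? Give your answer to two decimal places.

91.32

T̂ = r·X + (1 − r)·M = 0.580×93 + 0.420×89 = 53.940 + 37.380 ≈ 91.320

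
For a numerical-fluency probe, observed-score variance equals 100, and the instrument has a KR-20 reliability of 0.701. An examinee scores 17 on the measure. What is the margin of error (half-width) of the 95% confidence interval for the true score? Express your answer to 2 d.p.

SD = √100 = 10.00000
SEM = 10.00000 · √(1 − 0.70100) = 10.00000 · √0.29900 ≈ 10.00000 · 0.54681 ≈ 5.46809
1.96 · SEM ≈ 10.71745

10.72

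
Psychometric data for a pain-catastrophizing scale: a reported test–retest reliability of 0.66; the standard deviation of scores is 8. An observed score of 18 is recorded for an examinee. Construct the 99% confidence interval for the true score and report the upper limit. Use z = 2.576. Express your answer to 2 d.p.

30.02

The standard error of measurement is 8.000×√(1 − 0.660) ≈ 8.000×0.583 ≈ 4.665.
2.576 × SEM ≈ 12.016
Upper limit = 18 + 12.016 ≈ 30.016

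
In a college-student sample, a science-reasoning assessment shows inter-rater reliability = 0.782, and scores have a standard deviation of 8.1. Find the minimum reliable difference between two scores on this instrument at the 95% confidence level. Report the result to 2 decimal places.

10.48

The standard error of measurement is 8.100×√(1 − 0.782) ≈ 8.100×0.467 ≈ 3.782.
SE_diff = SEM × √2 ≈ 3.782 × 1.414 ≈ 5.348
Smallest detectable difference = 1.96×5.348 ≈ 10.483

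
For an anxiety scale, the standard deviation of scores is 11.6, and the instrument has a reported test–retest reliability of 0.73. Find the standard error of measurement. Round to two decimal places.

6.03

SEM = 11.60000 · √(1 − 0.73000) = 11.60000 · √0.27000 ≈ 11.60000 · 0.51962 ≈ 6.02754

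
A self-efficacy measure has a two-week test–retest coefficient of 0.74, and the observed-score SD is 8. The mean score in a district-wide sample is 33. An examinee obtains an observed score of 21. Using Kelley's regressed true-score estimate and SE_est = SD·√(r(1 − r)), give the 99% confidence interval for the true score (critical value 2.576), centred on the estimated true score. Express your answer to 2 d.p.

[15.08, 33.16]

T̂ = 0.7400(21) + 0.2600(33) ≃ 24.1200
SE_est = 8.0000·√[r(1 − r)] ≃ 3.5091
99% CI: 24.1200 ± 9.0394 ≃ (15.0806, 33.1594)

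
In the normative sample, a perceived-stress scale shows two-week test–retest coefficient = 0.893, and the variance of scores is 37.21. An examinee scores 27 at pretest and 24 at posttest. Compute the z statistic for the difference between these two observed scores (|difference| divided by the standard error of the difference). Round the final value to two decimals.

σ = 37.21^(1/2) = 6.1000
SEM = 6.1000 * √(1 − 0.8930) = 6.1000 * √0.1070 ≈ 6.1000 * 0.3271 ≈ 1.9954
Standard error of the difference = 1.9954·√2 ≈ 2.8219
z = 3 / 2.8219 ≈ 1.0631

1.06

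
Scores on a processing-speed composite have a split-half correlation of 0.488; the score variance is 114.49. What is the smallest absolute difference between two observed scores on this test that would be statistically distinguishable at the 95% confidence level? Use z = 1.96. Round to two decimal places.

17.40

SD = √114.49 ≈ 10.7000
r_full = 2·0.488 / (1 + 0.488) ≈ 0.6559
SEM = 10.7000 × √(1 − 0.6559) = 10.7000 × √0.3441 ≈ 10.7000 × 0.5866 ≈ 6.2765
SE_diff = √2 × SEM ≈ 8.8763
Minimum reliable difference = 1.96 × SE_diff ≈ 1.96 × 8.8763 ≈ 17.3976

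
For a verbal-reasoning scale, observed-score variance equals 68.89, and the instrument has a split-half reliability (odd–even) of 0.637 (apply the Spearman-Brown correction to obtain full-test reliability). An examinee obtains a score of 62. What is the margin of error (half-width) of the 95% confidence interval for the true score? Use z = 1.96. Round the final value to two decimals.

SD = √68.89 ≃ 8.3000
r_full = 2·0.637 / (1 + 0.637) ≃ 0.7783
The standard error of measurement is 8.3000·√(1 − 0.7783) ≃ 8.3000·0.4709 ≃ 3.9085.
1.96 · SEM ≃ 7.6606

7.66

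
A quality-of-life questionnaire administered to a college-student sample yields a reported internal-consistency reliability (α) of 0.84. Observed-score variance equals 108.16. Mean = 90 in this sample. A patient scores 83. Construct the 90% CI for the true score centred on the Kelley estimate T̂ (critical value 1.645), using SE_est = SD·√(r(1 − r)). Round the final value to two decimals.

[77.85, 90.39]

SD = √108.16 = 10.400
T̂ = r·X + (1 − r)·M = 0.840*83 + 0.160*90 = 69.720 + 14.400 ≃ 84.120
SE_est = SD * √(r(1 − r)) = 10.400 * √0.134 ≃ 10.400 * 0.367 ≃ 3.813
90% CI: 84.120 ± 6.272 ≃ (77.848, 90.392)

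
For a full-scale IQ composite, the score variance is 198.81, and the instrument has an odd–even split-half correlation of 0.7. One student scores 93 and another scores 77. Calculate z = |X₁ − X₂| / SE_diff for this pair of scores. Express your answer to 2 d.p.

SD = √198.81 ≃ 14.1000
Full-length reliability (Spearman-Brown) = 2(0.7)/(1+0.7) ≃ 0.8235
SEM = 14.1000 × √(1 − 0.8235) = 14.1000 × √0.1765 ≃ 14.1000 × 0.4201 ≃ 5.9232
Standard error of the difference = 5.9232·√2 ≃ 8.3766
z = 16 / 8.3766 ≃ 1.9101

1.91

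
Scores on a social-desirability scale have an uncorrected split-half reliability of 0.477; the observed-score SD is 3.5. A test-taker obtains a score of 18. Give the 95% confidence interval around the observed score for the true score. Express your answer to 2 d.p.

[13.92, 22.08]

Full-length reliability (Spearman-Brown) = 2(0.477)/(1+0.477) ≈ 0.6459
SEM = 3.5000 · √(1 − 0.6459) = 3.5000 · √0.3541 ≈ 3.5000 · 0.5951 ≈ 2.0827
Margin = 1.96 · 2.0827 ≈ 4.0821
Interval: (13.9179, 22.0821)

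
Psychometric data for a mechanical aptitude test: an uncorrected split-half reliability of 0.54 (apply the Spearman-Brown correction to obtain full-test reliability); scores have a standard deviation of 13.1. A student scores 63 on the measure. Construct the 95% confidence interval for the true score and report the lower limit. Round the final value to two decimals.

48.97

Spearman-Brown: r = 2(0.54) / (1 + 0.54) = 1.080 / 1.540 ≃ 0.701
SEM = 13.100 × √(1 − 0.701) = 13.100 × √0.299 ≃ 13.100 × 0.547 ≃ 7.160
1.96 × SEM ≃ 14.033
Lower limit = 63 − 14.033 ≃ 48.967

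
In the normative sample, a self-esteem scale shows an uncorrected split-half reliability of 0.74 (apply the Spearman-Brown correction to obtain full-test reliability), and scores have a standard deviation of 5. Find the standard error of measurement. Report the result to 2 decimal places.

1.93

r_full = 2·0.74 / (1 + 0.74) ≃ 0.85057
SEM = 5.00000 · √(1 − 0.85057) = 5.00000 · √0.14943 ≃ 5.00000 · 0.38656 ≃ 1.93278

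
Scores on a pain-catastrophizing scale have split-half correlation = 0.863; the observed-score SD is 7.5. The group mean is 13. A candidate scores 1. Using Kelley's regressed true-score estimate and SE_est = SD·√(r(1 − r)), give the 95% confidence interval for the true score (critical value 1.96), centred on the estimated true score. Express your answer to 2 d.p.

[-1.95, 5.72]

r_full = 2·0.863 / (1 + 0.863) ≈ 0.92646
T̂ = r·X + (1 − r)·M = 0.92646·1 + 0.07354·13 ≈ 0.92646 + 0.95598 ≈ 1.88245
SE_est = 7.50000·√(0.92646·0.07354) ≈ 1.95762
CI = 1.88245 ± 1.96 · 1.95762 → [-1.95449, 5.71939]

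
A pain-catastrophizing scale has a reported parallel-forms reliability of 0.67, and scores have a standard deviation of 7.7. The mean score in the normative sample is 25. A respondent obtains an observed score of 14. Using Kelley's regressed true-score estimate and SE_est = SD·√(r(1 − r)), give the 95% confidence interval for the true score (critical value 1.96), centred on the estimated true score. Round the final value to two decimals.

[10.53, 24.73]

T̂ = r·X + (1 − r)·M = 0.67000*14 + 0.33000*25 = 9.38000 + 8.25000 ≈ 17.63000
SE_est = SD * √(r(1 − r)) = 7.70000 * √0.22110 ≈ 7.70000 * 0.47021 ≈ 3.62064
CI = 17.63000 ± 1.96 * 3.62064 → [10.53355, 24.72645]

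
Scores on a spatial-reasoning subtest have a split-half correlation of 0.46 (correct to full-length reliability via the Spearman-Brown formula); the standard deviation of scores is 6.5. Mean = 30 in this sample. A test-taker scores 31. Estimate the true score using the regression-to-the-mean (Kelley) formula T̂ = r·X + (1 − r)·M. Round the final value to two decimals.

30.63

Spearman-Brown: r = 2(0.46) / (1 + 0.46) = 0.9200 / 1.4600 ≈ 0.6301
T̂ = 0.6301(31) + 0.3699(30) ≈ 30.6301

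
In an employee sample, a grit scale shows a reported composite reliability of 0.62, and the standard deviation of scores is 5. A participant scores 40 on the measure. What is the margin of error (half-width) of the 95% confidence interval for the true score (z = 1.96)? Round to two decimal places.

The standard error of measurement is 5.0000×√(1 − 0.6200) ≈ 5.0000×0.6164 ≈ 3.0822.
Half-width = 1.96×3.0822 ≈ 6.0411

6.04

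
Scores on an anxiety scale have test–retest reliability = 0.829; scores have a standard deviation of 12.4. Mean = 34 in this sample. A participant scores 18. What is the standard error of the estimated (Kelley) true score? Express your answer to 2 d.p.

4.67

SE_est = SD * √(r(1 − r)) = 12.4000 * √0.1418 ≈ 12.4000 * 0.3765 ≈ 4.6687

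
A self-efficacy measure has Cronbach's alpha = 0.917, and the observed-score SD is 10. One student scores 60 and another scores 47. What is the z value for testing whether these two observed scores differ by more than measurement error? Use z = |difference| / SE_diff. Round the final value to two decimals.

SEM = 10.000·√(1 − 0.917) ≃ 2.881
SE_diff = SEM · √2 ≃ 2.881 · 1.414 ≃ 4.074
z = 13 / 4.074 ≃ 3.191

3.19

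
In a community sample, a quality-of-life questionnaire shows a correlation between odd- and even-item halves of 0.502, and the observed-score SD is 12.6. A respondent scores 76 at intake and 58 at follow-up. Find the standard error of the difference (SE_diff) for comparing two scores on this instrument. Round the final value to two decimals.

r_full = 2·0.502 / (1 + 0.502) ≈ 0.668
SEM = 12.600 × √(1 − 0.668) = 12.600 × √0.332 ≈ 12.600 × 0.576 ≈ 7.255
SE_diff = √2 × SEM ≈ 10.260

10.26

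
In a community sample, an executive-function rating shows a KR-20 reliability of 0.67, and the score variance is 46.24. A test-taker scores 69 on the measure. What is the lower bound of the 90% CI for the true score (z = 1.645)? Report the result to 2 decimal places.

SD = √46.24 ≃ 6.8000
The standard error of measurement is 6.8000·√(1 − 0.6700) ≃ 6.8000·0.5745 ≃ 3.9063.
Half-width = 1.645·3.9063 ≃ 6.4259
Lower bound: 69 − 6.4259 = 62.5741

62.57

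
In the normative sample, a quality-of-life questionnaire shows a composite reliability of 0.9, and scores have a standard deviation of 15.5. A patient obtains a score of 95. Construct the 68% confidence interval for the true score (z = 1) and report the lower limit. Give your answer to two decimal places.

SEM = 15.50000 * √(1 − 0.90000) = 15.50000 * √0.10000 ≃ 15.50000 * 0.31623 ≃ 4.90153
1 * SEM ≃ 4.90153
Lower bound: 95 − 4.90153 = 90.09847

90.10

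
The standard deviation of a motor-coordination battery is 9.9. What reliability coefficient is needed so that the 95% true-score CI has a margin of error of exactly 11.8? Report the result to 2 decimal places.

Required SEM = 11.8 / 1.96 ≈ 6.0204
r = 1 − (SEM / SD)² = 1 − (6.0204 / 9.9)² ≈ 1 − 0.3698 ≈ 0.6302

0.63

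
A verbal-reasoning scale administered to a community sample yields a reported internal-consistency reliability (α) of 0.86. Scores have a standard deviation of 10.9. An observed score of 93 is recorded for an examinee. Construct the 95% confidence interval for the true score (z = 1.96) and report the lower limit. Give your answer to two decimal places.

85.01

SEM = 10.900 × √(1 − 0.860) = 10.900 × √0.140 ≈ 10.900 × 0.374 ≈ 4.078
Half-width = 1.96×4.078 ≈ 7.994
Lower bound: 93 − 7.994 = 85.006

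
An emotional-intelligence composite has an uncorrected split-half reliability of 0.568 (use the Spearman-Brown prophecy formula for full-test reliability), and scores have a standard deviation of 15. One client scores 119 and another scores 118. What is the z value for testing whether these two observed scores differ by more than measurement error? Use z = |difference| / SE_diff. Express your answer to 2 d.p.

r_full = 2·0.568 / (1 + 0.568) ≈ 0.7245
SEM = 15.0000 · √(1 − 0.7245) = 15.0000 · √0.2755 ≈ 15.0000 · 0.5249 ≈ 7.8734
SE_diff = SEM · √2 ≈ 7.8734 · 1.4142 ≈ 11.1346
z = |119 − 118| / 11.1346 = 1 / 11.1346 ≈ 0.0898

0.09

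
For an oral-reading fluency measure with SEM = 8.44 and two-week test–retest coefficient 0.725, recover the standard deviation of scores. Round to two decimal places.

SD = SEM / √(1 − r) = 8.44 / √0.27500 ≈ 8.44 / 0.52440 ≈ 16.09445

16.09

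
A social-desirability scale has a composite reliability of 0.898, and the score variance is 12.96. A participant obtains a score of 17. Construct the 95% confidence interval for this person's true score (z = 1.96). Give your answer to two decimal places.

[14.75, 19.25]

σ = 12.96^(1/2) = 3.6000
SEM = 3.6000*√(1 − 0.8980) ≈ 1.1497
Margin = 1.96 * 1.1497 ≈ 2.2535
CI = 17 ± 2.2535 → [14.7465, 19.2535]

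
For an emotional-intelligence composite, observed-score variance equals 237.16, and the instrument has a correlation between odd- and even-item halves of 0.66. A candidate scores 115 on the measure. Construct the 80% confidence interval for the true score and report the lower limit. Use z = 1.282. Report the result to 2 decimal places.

SD = √237.16 ≈ 15.4000
r_full = 2·0.66 / (1 + 0.66) ≈ 0.7952
The standard error of measurement is 15.4000*√(1 − 0.7952) ≈ 15.4000*0.4526 ≈ 6.9696.
Margin = 1.282 * 6.9696 ≈ 8.9350
Lower bound: 115 − 8.9350 = 106.0650

106.07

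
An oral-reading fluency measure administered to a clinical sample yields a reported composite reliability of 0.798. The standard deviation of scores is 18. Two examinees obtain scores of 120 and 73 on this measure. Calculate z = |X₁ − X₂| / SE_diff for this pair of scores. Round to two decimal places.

SEM = 18.0000 × √(1 − 0.7980) = 18.0000 × √0.2020 ≃ 18.0000 × 0.4494 ≃ 8.0900
SE_diff = SEM × √2 ≃ 8.0900 × 1.4142 ≃ 11.4410
z = 47 / 11.4410 ≃ 4.1080

4.11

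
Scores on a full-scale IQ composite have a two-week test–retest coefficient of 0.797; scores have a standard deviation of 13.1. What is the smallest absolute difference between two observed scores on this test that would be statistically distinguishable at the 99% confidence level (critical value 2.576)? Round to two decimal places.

21.50

The standard error of measurement is 13.100*√(1 − 0.797) ≃ 13.100*0.451 ≃ 5.902.
SE_diff = SEM * √2 ≃ 5.902 * 1.414 ≃ 8.347
Minimum reliable difference = 2.576 * SE_diff ≃ 2.576 * 8.347 ≃ 21.502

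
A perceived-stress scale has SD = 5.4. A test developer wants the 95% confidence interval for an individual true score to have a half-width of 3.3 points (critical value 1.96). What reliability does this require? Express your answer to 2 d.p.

0.90

Required SEM = 3.3 / 1.96 ≈ 1.684
r = 1 − (SEM / SD)² = 1 − (1.684 / 5.4)² ≈ 1 − 0.097 ≈ 0.903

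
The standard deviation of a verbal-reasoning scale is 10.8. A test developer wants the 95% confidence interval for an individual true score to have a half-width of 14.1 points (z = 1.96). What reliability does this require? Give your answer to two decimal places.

0.56

SEM needed = half-width / z = 14.1/1.96 ≈ 7.194
r = 1 − (SEM / SD)² = 1 − (7.194 / 10.8)² ≈ 1 − 0.444 ≈ 0.556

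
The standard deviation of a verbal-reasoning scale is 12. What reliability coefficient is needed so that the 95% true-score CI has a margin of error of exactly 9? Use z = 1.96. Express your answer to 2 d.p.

0.85

SEM needed = half-width / z = 9/1.96 ≈ 4.59184
Required reliability = 1 − (SEM/SD)² = 1 − 0.14642 ≈ 0.85358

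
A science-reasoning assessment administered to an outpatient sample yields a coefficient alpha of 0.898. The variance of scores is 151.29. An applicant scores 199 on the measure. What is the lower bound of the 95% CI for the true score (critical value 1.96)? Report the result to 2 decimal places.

SD = √151.29 ≈ 12.300
SEM = 12.300 × √(1 − 0.898) = 12.300 × √0.102 ≈ 12.300 × 0.319 ≈ 3.928
Margin = 1.96 × 3.928 ≈ 7.699
Lower bound: 199 − 7.699 = 191.301

191.30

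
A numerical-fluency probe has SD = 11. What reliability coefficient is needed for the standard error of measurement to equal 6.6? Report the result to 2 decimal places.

0.64

r = 1 − (6.60000/11)² ≈ 1 − 0.36000 ≈ 0.64000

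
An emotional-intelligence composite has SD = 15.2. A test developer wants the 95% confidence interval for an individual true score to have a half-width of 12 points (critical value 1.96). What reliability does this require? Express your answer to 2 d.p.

0.84

Required SEM = 12 / 1.96 ≈ 6.122
Required reliability = 1 − (SEM/SD)² = 1 − 0.162 ≈ 0.838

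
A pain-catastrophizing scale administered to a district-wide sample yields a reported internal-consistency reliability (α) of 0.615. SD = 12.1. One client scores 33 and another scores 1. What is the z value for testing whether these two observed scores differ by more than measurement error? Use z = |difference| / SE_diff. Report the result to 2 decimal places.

3.01

SEM = 12.100×√(1 − 0.615) ≈ 7.508
SE_diff = SEM × √2 ≈ 7.508 × 1.414 ≈ 10.618
z = 32 / 10.618 ≈ 3.014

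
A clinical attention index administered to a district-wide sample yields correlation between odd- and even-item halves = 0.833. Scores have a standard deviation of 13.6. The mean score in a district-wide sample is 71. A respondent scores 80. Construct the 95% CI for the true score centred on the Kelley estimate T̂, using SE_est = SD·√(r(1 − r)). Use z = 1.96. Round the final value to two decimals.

r_full = 2·0.833 / (1 + 0.833) ≈ 0.90889
T̂ = 0.90889(80) + 0.09111(71) ≈ 79.18003
SE_est = 13.60000·√[r(1 − r)] ≈ 3.91356
95% CI: 79.18003 ± 7.67058 ≈ (71.50945, 86.85061)

[71.51, 86.85]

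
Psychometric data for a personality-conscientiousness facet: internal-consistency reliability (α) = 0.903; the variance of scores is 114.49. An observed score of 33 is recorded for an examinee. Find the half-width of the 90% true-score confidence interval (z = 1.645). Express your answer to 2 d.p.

5.48

σ = 114.49^(1/2) = 10.7000
SEM = 10.7000 · √(1 − 0.9030) = 10.7000 · √0.0970 ≈ 10.7000 · 0.3114 ≈ 3.3325
Half-width = 1.645·3.3325 ≈ 5.4820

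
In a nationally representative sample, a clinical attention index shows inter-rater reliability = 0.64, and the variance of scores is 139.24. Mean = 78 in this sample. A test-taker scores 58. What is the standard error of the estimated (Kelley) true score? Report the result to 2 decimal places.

5.66

SD = √139.24 = 11.800
SE_est = SD × √(r(1 − r)) = 11.800 × √0.230 ≈ 11.800 × 0.480 ≈ 5.664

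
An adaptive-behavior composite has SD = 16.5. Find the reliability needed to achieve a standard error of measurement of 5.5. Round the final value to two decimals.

r = 1 − (SEM / SD)² = 1 − (5.500 / 16.5)² ≈ 1 − 0.111 ≈ 0.889

0.89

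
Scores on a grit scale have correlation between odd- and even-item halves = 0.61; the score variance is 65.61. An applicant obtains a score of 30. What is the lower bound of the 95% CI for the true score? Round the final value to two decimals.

SD = √65.61 = 8.1000
Spearman-Brown: r = 2(0.61) / (1 + 0.61) = 1.2200 / 1.6100 ≈ 0.7578
The standard error of measurement is 8.1000·√(1 − 0.7578) ≈ 8.1000·0.4922 ≈ 3.9866.
Half-width = 1.96·3.9866 ≈ 7.8138
Lower bound: 30 − 7.8138 = 22.1862

22.19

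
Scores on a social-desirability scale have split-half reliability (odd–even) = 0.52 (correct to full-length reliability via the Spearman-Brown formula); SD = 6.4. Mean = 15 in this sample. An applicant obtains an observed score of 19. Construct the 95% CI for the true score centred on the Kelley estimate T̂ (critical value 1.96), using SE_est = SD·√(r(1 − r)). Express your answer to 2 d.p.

[11.91, 23.57]

r_full = 2·0.52 / (1 + 0.52) ≃ 0.6842
Estimated true score = 0.6842×19 + (1 − 0.6842)×15 ≃ 17.7368
SE_est = SD × √(r(1 − r)) = 6.4000 × √0.2161 ≃ 6.4000 × 0.4648 ≃ 2.9749
95% CI: 17.7368 ± 5.8308 ≃ (11.9060, 23.5677)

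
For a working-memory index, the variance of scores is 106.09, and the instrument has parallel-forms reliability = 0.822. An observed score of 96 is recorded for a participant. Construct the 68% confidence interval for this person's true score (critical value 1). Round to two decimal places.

SD = √106.09 ≃ 10.3000
SEM = 10.3000 × √(1 − 0.8220) = 10.3000 × √0.1780 ≃ 10.3000 × 0.4219 ≃ 4.3456
1 × SEM ≃ 4.3456
CI = 96 ± 4.3456 → [91.6544, 100.3456]

[91.65, 100.35]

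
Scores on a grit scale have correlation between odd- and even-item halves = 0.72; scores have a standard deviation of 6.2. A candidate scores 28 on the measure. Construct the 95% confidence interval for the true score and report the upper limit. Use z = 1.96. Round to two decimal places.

Full-length reliability (Spearman-Brown) = 2(0.72)/(1+0.72) ≃ 0.8372
SEM = 6.2000·√(1 − 0.8372) ≃ 2.5015
Half-width = 1.96·2.5015 ≃ 4.9030
Upper bound: 28 + 4.9030 = 32.9030

32.90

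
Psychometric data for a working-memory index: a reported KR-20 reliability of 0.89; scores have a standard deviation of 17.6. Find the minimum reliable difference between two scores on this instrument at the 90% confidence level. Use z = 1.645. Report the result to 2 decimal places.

The standard error of measurement is 17.60000×√(1 − 0.89000) ≈ 17.60000×0.33166 ≈ 5.83726.
Standard error of the difference = 5.83726·√2 ≈ 8.25513
Smallest detectable difference = 1.645×8.25513 ≈ 13.57969

13.58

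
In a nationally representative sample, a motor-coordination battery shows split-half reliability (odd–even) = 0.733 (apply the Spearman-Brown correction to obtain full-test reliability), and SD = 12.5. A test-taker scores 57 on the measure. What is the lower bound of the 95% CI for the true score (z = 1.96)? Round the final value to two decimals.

47.38

Full-length reliability (Spearman-Brown) = 2(0.733)/(1+0.733) ≈ 0.84593
SEM = 12.50000×√(1 − 0.84593) ≈ 4.90644
1.96 × SEM ≈ 9.61662
Lower bound: 57 − 9.61662 = 47.38338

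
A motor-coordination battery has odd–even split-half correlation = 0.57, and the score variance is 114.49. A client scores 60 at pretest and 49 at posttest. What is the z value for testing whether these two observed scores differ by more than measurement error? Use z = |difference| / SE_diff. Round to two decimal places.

SD = √114.49 = 10.700
r_full = 2·0.57 / (1 + 0.57) ≃ 0.726
SEM = 10.700 · √(1 − 0.726) = 10.700 · √0.274 ≃ 10.700 · 0.523 ≃ 5.600
SE_diff = SEM · √2 ≃ 5.600 · 1.414 ≃ 7.919
z = 11 / 7.919 ≃ 1.389

1.39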